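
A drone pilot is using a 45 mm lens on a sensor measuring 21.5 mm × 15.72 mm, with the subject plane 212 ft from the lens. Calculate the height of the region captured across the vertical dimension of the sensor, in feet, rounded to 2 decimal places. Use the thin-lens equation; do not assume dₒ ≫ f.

dₒ: 212 ft × 304.8 mm/ft = 64617.60 mm.
Similar triangles through the lens centre give W/dₒ = h/dᵢ; with 1/f = 1/dₒ + 1/dᵢ this gives W = h·(dₒ − f)/f.
W = 15.72 mm × (64617.6 − 45) / 45 = 15.72 × 1434.9466 ≈ 22557.361 mm = 22557.361/304.8 ft = 74.0071 ft.

74.01 ft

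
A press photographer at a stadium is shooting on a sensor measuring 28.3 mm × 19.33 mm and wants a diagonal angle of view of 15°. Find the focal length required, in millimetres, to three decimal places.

130.159 mm

Sensor diagonal = √(28.3² + 19.33²) = √1174.5389 ≈ 34.2715 mm.
From α = 2·arctan(d/2f) we get f = d / (2·tan(α/2)).
With d = 34.2715 mm and α/2 = 7.5°, tan(α/2) ≈ 0.13165, so f ≈ 34.2715 / 0.26330 ≈ 130.1591 mm.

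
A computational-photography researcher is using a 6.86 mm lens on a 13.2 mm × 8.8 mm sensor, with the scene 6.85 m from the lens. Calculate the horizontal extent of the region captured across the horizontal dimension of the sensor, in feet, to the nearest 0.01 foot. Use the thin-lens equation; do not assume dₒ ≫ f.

dₒ: 6.85 m = 6850 mm.
Similar triangles through the lens centre give W/dₒ = w/dᵢ; with 1/f = 1/dₒ + 1/dᵢ this gives W = w·(dₒ − f)/f.
W = 13.2 mm × (6850 − 6.86) / 6.86 = 13.2 × 997.5423 ≈ 13167.558 mm = 13167.558/304.8 ft = 43.2007 ft.

43.20 ft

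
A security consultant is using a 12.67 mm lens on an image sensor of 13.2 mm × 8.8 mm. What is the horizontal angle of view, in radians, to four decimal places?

0.9605 rad

Angle of view α = 2·arctan(w/2f) with w = 13.2 mm and f = 12.67 mm.
w/2f = 0.52092; arctan(0.52092) ≈ 0.4802 rad, so α ≈ 0.9605 rad.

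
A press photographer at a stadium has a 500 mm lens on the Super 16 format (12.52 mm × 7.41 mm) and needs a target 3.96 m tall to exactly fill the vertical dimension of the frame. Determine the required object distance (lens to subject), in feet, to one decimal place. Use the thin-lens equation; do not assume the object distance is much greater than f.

W: 3.96 m = 3960 mm.
Magnification m = h/W = dᵢ/dₒ; combined with 1/f = 1/dₒ + 1/dᵢ this gives dₒ = f·(1 + W/h).
dₒ = 500 mm × (1 + 3960/7.41) = 500 × 535.4130 ≈ 267706.478 mm = 267706.478/304.8 ft = 878.302 ft.

878.3 ft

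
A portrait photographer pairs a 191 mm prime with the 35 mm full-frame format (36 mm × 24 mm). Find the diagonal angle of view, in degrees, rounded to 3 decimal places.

12.924°

Sensor diagonal = √(36² + 24²) = √1872.0000 ≈ 43.2666 mm.
Angle of view α = 2·arctan(d/2f) with d = 43.2666 mm and f = 191 mm.
d/2f = 0.11326; arctan(0.11326) ≈ 6.4620°, so α ≈ 12.9240°.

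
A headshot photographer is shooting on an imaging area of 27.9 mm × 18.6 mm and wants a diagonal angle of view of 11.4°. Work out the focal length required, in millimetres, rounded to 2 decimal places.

Sensor diagonal = √(27.9² + 18.6²) = √1124.3700 ≈ 33.5316 mm.
From α = 2·arctan(d/2f) we get f = d / (2·tan(α/2)).
With d = 33.5316 mm and α/2 = 5.7°, tan(α/2) ≈ 0.09981, so f ≈ 33.5316 / 0.19963 ≈ 167.9718 mm.

167.97 mm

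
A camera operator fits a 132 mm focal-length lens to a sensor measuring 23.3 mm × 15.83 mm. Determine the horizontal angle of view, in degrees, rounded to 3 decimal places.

Angle of view α = 2·arctan(w/2f) with w = 23.3 mm and f = 132 mm.
w/2f = 0.08826; arctan(0.08826) ≈ 5.0437°, so α ≈ 10.0874°.

10.087°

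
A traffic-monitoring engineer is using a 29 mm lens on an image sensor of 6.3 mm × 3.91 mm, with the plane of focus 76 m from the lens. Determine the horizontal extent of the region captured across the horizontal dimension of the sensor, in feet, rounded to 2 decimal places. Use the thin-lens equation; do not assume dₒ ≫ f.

dₒ: 76 m = 76000 mm.
Similar triangles through the lens centre give W/dₒ = w/dᵢ; with 1/f = 1/dₒ + 1/dᵢ this gives W = w·(dₒ − f)/f.
W = 6.3 mm × (76000 − 29) / 29 = 6.3 × 2619.6897 ≈ 16504.045 mm = 16504.045/304.8 ft = 54.1471 ft.

54.15 ft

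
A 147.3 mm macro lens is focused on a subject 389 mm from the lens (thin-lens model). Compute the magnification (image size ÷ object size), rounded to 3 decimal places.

0.609×

Thin lens: 1/f = 1/dₒ + 1/dᵢ → 1/dᵢ = 1/147.3 − 1/389 = 0.0042182 mm⁻¹, so dᵢ ≈ 237.0695 mm.
Magnification m = dᵢ/dₒ = 237.0695/389 ≈ 0.60943.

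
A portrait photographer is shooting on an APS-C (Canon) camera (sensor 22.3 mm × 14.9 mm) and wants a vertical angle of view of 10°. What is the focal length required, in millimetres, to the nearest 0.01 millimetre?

85.15 mm

From α = 2·arctan(h/2f) we get f = h / (2·tan(α/2)).
With h = 14.9 mm and α/2 = 5°, tan(α/2) ≈ 0.08749, so f ≈ 14.9 / 0.17498 ≈ 85.1539 mm.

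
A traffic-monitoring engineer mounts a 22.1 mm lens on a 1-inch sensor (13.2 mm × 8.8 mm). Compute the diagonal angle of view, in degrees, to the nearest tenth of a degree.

39.5°

Sensor diagonal = √(13.2² + 8.8²) = √251.6800 ≈ 15.8644 mm.
Angle of view α = 2·arctan(d/2f) with d = 15.8644 mm and f = 22.1 mm.
d/2f = 0.35892; arctan(0.35892) ≈ 19.7443°, so α ≈ 39.4885°.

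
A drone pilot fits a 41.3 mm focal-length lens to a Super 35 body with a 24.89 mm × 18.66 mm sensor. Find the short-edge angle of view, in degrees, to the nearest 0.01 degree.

25.46°

Angle of view α = 2·arctan(h/2f) with h = 18.66 mm and f = 41.3 mm.
h/2f = 0.22591; arctan(0.22591) ≈ 12.7299°, so α ≈ 25.4598°.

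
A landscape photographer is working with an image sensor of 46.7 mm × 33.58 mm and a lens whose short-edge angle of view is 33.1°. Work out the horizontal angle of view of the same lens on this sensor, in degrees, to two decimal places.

44.91°

From the short-edge AOV: f = 33.58 / (2·tan(16.55°)) = 33.58 / 0.59433 ≈ 56.5010 mm.
Horizontal AOV = 2·arctan(46.7 / (2 × 56.5010)) = 2·arctan(0.41327) ≈ 44.9074°.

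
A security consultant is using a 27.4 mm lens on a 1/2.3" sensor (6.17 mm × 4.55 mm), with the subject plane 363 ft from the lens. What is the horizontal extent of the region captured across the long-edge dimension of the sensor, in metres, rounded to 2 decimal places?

dₒ: 363 ft × 304.8 mm/ft = 110642.40 mm.
Similar triangles through the lens centre give W/dₒ = w/dᵢ; with 1/f = 1/dₒ + 1/dᵢ this gives W = w·(dₒ − f)/f.
W = 6.17 mm × (110642 − 27.4) / 27.4 = 6.17 × 4037.0437 ≈ 24908.559 mm = 24.9086 m.

24.91 m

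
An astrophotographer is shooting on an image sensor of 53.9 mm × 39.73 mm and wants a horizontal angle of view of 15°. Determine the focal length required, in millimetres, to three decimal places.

From α = 2·arctan(w/2f) we get f = w / (2·tan(α/2)).
With w = 53.9 mm and α/2 = 7.5°, tan(α/2) ≈ 0.13165, so f ≈ 53.9 / 0.26330 ≈ 204.7056 mm.

204.706 mm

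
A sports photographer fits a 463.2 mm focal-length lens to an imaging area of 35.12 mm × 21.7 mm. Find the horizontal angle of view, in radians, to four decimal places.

0.0758 rad

Angle of view α = 2·arctan(w/2f) with w = 35.12 mm and f = 463.2 mm.
w/2f = 0.03791; arctan(0.03791) ≈ 0.0379 rad, so α ≈ 0.0758 rad.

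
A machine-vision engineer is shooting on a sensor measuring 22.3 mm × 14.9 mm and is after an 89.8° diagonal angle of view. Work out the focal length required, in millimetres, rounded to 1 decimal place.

13.5 mm

Sensor diagonal = √(22.3² + 14.9²) = √719.3000 ≈ 26.8198 mm.
From α = 2·arctan(d/2f) we get f = d / (2·tan(α/2)).
With d = 26.8198 mm and α/2 = 44.9°, tan(α/2) ≈ 0.99652, so f ≈ 26.8198 / 1.99303 ≈ 13.4568 mm.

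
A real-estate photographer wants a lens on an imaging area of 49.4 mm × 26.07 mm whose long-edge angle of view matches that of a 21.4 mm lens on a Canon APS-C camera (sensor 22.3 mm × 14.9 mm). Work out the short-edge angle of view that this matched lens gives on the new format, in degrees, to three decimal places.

Equal long-edge AOV ⇒ f₂ = f₁ · 49.4/22.3 = 21.4 × 2.21525 ≈ 47.4063 mm.
Short-edge AOV on the new format = 2·arctan(26.07 / (2 × 47.4063)) = 2·arctan(0.27496) ≈ 30.7486°.

30.749°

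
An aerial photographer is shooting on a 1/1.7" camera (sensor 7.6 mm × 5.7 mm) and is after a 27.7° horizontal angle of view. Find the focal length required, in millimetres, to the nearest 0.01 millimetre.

From α = 2·arctan(w/2f) we get f = w / (2·tan(α/2)).
With w = 7.6 mm and α/2 = 13.85°, tan(α/2) ≈ 0.24655, so f ≈ 7.6 / 0.49310 ≈ 15.4128 mm.

15.41 mm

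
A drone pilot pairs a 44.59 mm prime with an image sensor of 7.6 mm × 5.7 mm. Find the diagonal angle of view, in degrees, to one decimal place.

12.2°

Sensor diagonal = √(7.6² + 5.7²) = √90.2500 ≈ 9.5000 mm.
Angle of view α = 2·arctan(d/2f) with d = 9.5000 mm and f = 44.59 mm.
d/2f = 0.10653; arctan(0.10653) ≈ 6.0806°, so α ≈ 12.1611°.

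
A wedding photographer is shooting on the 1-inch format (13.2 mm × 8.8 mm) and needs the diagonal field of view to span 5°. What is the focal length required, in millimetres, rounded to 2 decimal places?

Sensor diagonal = √(13.2² + 8.8²) = √251.6800 ≈ 15.8644 mm.
From α = 2·arctan(d/2f) we get f = d / (2·tan(α/2)).
With d = 15.8644 mm and α/2 = 2.5°, tan(α/2) ≈ 0.04366, so f ≈ 15.8644 / 0.08732 ≈ 181.6775 mm.

181.68 mm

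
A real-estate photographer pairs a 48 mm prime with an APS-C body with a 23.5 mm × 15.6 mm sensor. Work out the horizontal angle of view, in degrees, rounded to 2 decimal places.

27.51°

Angle of view α = 2·arctan(w/2f) with w = 23.5 mm and f = 48 mm.
w/2f = 0.24479; arctan(0.24479) ≈ 13.7550°, so α ≈ 27.5101°.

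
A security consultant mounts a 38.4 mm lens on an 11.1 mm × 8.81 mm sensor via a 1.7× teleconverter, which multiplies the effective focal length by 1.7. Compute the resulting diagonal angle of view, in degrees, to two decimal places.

12.39°

Effective focal length f = 38.4 × 1.7 = 65.28 mm.
Sensor diagonal = √(11.1² + 8.81²) = √200.8261 ≈ 14.1713 mm.
α = 2·arctan(14.171 / (2 × 65.28)) = 2·arctan(0.10854) ≈ 12.3896°.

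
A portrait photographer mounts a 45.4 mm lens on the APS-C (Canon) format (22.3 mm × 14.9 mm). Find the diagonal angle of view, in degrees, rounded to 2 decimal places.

32.91°

Sensor diagonal = √(22.3² + 14.9²) = √719.3000 ≈ 26.8198 mm.
Angle of view α = 2·arctan(d/2f) with d = 26.8198 mm and f = 45.4 mm.
d/2f = 0.29537; arctan(0.29537) ≈ 16.4557°, so α ≈ 32.9113°.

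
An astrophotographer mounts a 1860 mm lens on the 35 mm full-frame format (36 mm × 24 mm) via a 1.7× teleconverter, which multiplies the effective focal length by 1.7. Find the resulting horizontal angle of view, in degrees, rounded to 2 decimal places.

0.65°

Effective focal length f = 1860 × 1.7 = 3162 mm.
α = 2·arctan(36 / (2 × 3162)) = 2·arctan(0.00569) ≈ 0.6523°.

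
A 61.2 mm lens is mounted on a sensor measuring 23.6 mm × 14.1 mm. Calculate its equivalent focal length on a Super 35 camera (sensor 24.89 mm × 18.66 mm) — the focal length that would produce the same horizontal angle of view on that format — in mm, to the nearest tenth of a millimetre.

Equal angle of view means equal width/f ratio, so f₂ = f₁ · (width₂/width₁) = 61.2 × 24.89/23.6.
f₂ = 61.2 × 1.05466 ≈ 64.545 mm.

64.5 mm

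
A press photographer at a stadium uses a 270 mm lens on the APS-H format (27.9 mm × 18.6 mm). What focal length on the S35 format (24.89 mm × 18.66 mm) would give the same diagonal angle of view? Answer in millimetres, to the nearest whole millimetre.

Sensor diagonal = √(27.9² + 18.6²) = √1124.3700 ≈ 33.5316 mm.
Sensor diagonal = √(24.89² + 18.66²) = √967.7077 ≈ 31.1080 mm.
Equal angle of view means equal diagonal/f ratio, so f₂ = f₁ · (diagonal₂/diagonal₁) = 270 × 31.1080/33.5316.
f₂ = 270 × 0.92772 ≈ 250.485 mm.

250 mm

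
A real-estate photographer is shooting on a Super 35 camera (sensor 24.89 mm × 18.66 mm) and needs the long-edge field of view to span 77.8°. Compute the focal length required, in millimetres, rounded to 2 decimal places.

From α = 2·arctan(w/2f) we get f = w / (2·tan(α/2)).
With w = 24.89 mm and α/2 = 38.9°, tan(α/2) ≈ 0.80690, so f ≈ 24.89 / 1.61380 ≈ 15.4233 mm.

15.42 mm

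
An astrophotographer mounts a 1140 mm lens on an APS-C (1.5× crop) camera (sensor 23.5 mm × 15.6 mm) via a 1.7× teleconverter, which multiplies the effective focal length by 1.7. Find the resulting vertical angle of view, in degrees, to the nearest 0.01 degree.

0.46°

Effective focal length f = 1140 × 1.7 = 1938 mm.
α = 2·arctan(15.6 / (2 × 1938)) = 2·arctan(0.00402) ≈ 0.4612°.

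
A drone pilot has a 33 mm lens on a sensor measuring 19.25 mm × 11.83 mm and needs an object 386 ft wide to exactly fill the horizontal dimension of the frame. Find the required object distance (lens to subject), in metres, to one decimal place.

201.7 m

W: 386 ft × 304.8 mm/ft = 117652.80 mm.
Magnification m = w/W = dᵢ/dₒ; combined with 1/f = 1/dₒ + 1/dᵢ this gives dₒ = f·(1 + W/w).
dₒ = 33 mm × (1 + 117653/19.25) = 33 × 6112.8336 ≈ 201723.508 mm = 201.724 m.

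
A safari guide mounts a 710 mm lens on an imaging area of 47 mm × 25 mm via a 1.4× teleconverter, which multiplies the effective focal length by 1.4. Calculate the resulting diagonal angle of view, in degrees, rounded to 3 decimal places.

3.068°

Effective focal length f = 710 × 1.4 = 994 mm.
Sensor diagonal = √(47² + 25²) = √2834.0000 ≈ 53.2353 mm.
α = 2·arctan(53.235 / (2 × 994)) = 2·arctan(0.02678) ≈ 3.0678°.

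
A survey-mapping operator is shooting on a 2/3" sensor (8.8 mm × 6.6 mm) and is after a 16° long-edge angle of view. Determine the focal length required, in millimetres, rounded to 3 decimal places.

From α = 2·arctan(w/2f) we get f = w / (2·tan(α/2)).
With w = 8.8 mm and α/2 = 8°, tan(α/2) ≈ 0.14054, so f ≈ 8.8 / 0.28108 ≈ 31.3076 mm.

31.308 mm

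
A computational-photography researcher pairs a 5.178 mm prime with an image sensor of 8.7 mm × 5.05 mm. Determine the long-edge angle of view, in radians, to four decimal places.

1.3974 rad

Angle of view α = 2·arctan(w/2f) with w = 8.7 mm and f = 5.178 mm.
w/2f = 0.84009; arctan(0.84009) ≈ 0.6987 rad, so α ≈ 1.3974 rad.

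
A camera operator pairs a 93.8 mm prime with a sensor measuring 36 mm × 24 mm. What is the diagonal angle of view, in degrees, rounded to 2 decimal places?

Sensor diagonal = √(36² + 24²) = √1872.0000 ≈ 43.2666 mm.
Angle of view α = 2·arctan(d/2f) with d = 43.2666 mm and f = 93.8 mm.
d/2f = 0.23063; arctan(0.23063) ≈ 12.9872°, so α ≈ 25.9743°.

25.97°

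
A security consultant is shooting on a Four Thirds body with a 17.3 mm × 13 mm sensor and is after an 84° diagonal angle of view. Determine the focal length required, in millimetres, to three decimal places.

Sensor diagonal = √(17.3² + 13²) = √468.2900 ≈ 21.6400 mm.
From α = 2·arctan(d/2f) we get f = d / (2·tan(α/2)).
With d = 21.6400 mm and α/2 = 42°, tan(α/2) ≈ 0.90040, so f ≈ 21.6400 / 1.80081 ≈ 12.0168 mm.

12.017 mm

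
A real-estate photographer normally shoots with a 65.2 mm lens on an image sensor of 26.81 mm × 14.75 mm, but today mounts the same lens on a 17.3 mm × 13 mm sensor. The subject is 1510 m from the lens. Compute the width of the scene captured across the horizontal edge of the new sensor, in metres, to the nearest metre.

401 m

The focal length stays 65.2 mm; the relevant sensor dimension is now w = 17.3 mm. Object distance dₒ = 1510 m = 1.51e+06 mm.
Thin-lens field width W = w·(dₒ − f)/f = 17.3 × (1.51e+06 − 65.2)/65.2 ≈ 400642.209 mm = 400.642 m.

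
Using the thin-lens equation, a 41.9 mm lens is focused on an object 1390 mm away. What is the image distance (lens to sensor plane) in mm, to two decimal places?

1/dᵢ = 1/f − 1/dₒ = 1/41.9 − 1/1390 = 0.0231469 mm⁻¹.
dᵢ = 1/0.0231469 ≈ 43.2023 mm.

43.20 mm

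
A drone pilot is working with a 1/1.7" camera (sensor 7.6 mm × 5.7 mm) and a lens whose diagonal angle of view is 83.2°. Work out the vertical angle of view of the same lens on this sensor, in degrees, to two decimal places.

56.09°

Sensor diagonal = √(7.6² + 5.7²) = √90.2500 ≈ 9.5000 mm.
From the diagonal AOV: f = 9.5000 / (2·tan(41.6°)) = 9.5000 / 1.77568 ≈ 5.3501 mm.
Vertical AOV = 2·arctan(5.7 / (2 × 5.3501)) = 2·arctan(0.53270) ≈ 56.0889°.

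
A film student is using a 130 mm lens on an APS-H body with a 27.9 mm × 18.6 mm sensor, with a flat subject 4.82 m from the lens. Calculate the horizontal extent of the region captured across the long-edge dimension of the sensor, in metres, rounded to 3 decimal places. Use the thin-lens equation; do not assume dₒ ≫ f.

dₒ: 4.82 m = 4820 mm.
Similar triangles through the lens centre give W/dₒ = w/dᵢ; with 1/f = 1/dₒ + 1/dᵢ this gives W = w·(dₒ − f)/f.
W = 27.9 mm × (4820 − 130) / 130 = 27.9 × 36.0769 ≈ 1006.546 mm = 1.00655 m.

1.007 m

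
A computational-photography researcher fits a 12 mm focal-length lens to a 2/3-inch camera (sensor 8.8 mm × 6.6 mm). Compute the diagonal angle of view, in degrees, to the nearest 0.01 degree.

Sensor diagonal = √(8.8² + 6.6²) = √121.0000 ≈ 11.0000 mm.
Angle of view α = 2·arctan(d/2f) with d = 11.0000 mm and f = 12 mm.
d/2f = 0.45833; arctan(0.45833) ≈ 24.6236°, so α ≈ 49.2471°.

49.25°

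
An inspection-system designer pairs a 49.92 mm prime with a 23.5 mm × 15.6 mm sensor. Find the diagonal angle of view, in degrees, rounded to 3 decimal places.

31.552°

Sensor diagonal = √(23.5² + 15.6²) = √795.6100 ≈ 28.2066 mm.
Angle of view α = 2·arctan(d/2f) with d = 28.2066 mm and f = 49.92 mm.
d/2f = 0.28252; arctan(0.28252) ≈ 15.7759°, so α ≈ 31.5518°.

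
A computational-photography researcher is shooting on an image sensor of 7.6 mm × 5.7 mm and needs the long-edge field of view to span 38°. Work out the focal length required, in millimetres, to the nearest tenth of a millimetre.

From α = 2·arctan(w/2f) we get f = w / (2·tan(α/2)).
With w = 7.6 mm and α/2 = 19°, tan(α/2) ≈ 0.34433, so f ≈ 7.6 / 0.68866 ≈ 11.0360 mm.

11.0 mm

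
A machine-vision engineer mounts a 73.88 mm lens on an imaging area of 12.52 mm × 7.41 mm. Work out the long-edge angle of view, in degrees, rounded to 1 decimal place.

9.7°

Angle of view α = 2·arctan(w/2f) with w = 12.52 mm and f = 73.88 mm.
w/2f = 0.08473; arctan(0.08473) ≈ 4.8432°, so α ≈ 9.6864°.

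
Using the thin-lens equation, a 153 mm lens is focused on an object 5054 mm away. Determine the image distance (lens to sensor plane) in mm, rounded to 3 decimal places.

157.776 mm

1/dᵢ = 1/f − 1/dₒ = 1/153 − 1/5054 = 0.0063381 mm⁻¹.
dᵢ = 1/0.0063381 ≈ 157.7764 mm.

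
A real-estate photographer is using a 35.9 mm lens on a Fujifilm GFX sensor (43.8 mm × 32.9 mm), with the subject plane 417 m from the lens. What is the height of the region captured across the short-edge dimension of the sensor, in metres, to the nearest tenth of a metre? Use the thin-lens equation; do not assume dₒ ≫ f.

382.1 m

dₒ: 417 m = 417000 mm.
Similar triangles through the lens centre give W/dₒ = h/dᵢ; with 1/f = 1/dₒ + 1/dᵢ this gives W = h·(dₒ − f)/f.
W = 32.9 mm × (417000 − 35.9) / 35.9 = 32.9 × 11614.5989 ≈ 382120.303 mm = 382.12 m.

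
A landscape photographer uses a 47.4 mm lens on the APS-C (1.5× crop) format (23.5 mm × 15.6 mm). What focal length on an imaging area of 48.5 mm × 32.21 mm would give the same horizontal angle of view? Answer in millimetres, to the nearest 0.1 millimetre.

97.8 mm

Equal angle of view means equal width/f ratio, so f₂ = f₁ · (width₂/width₁) = 47.4 × 48.5/23.5.
f₂ = 47.4 × 2.06383 ≈ 97.826 mm.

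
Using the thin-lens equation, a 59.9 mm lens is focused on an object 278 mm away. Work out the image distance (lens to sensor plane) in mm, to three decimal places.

1/dᵢ = 1/f − 1/dₒ = 1/59.9 − 1/278 = 0.0130974 mm⁻¹.
dᵢ = 1/0.0130974 ≈ 76.3512 mm.

76.351 mm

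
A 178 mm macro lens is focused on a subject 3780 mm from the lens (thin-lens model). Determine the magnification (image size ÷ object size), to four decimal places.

Thin lens: 1/f = 1/dₒ + 1/dᵢ → 1/dᵢ = 1/178 − 1/3780 = 0.0053534 mm⁻¹, so dᵢ ≈ 186.7962 mm.
Magnification m = dᵢ/dₒ = 186.7962/3780 ≈ 0.04942.

0.0494×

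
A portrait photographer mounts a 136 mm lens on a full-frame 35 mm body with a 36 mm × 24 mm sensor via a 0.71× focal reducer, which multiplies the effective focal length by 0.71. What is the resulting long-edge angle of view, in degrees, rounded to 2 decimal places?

Effective focal length f = 136 × 0.71 = 96.56 mm.
α = 2·arctan(36 / (2 × 96.56)) = 2·arctan(0.18641) ≈ 21.1189°.

21.12°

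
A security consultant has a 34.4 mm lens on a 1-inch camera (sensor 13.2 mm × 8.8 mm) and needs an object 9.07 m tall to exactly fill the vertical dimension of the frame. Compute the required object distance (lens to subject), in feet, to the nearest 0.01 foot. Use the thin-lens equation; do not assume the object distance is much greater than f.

116.44 ft

W: 9.07 m = 9070 mm.
Magnification m = h/W = dᵢ/dₒ; combined with 1/f = 1/dₒ + 1/dᵢ this gives dₒ = f·(1 + W/h).
dₒ = 34.4 mm × (1 + 9070/8.8) = 34.4 × 1031.6818 ≈ 35489.855 mm = 35489.855/304.8 ft = 116.437 ft.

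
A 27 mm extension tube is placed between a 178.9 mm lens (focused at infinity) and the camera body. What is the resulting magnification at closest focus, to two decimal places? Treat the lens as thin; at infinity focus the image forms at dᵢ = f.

0.15×

The tube moves the image plane from f to f + e, so dᵢ = 178.9 + 27 = 205.9 mm. Focus is achieved when 1/f = 1/dₒ + 1/dᵢ, giving dₒ = 1/(1/f − 1/(f+e)).
Magnification m = dᵢ/dₒ = (f+e)·(1/f − 1/(f+e)) = e/f = 27/178.9 ≈ 0.1509.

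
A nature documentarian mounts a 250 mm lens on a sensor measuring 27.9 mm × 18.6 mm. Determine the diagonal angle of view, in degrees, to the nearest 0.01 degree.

Sensor diagonal = √(27.9² + 18.6²) = √1124.3700 ≈ 33.5316 mm.
Angle of view α = 2·arctan(d/2f) with d = 33.5316 mm and f = 250 mm.
d/2f = 0.06706; arctan(0.06706) ≈ 3.8367°, so α ≈ 7.6734°.

7.67°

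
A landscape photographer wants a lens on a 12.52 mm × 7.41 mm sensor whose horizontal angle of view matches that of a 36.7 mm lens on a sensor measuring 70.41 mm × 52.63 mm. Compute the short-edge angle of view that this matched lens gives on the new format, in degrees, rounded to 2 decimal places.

59.17°

Equal horizontal AOV ⇒ f₂ = f₁ · 12.52/70.41 = 36.7 × 0.17782 ≈ 6.5258 mm.
Short-edge AOV on the new format = 2·arctan(7.41 / (2 × 6.5258)) = 2·arctan(0.56774) ≈ 59.1709°.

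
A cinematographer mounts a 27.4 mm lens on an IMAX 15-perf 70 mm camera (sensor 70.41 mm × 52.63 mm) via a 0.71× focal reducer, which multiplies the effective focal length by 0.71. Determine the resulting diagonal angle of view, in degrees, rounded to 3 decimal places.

132.251°

Effective focal length f = 27.4 × 0.71 = 19.454 mm.
Sensor diagonal = √(70.41² + 52.63²) = √7727.4850 ≈ 87.9061 mm.
α = 2·arctan(87.906 / (2 × 19.454)) = 2·arctan(2.25933) ≈ 132.2508°.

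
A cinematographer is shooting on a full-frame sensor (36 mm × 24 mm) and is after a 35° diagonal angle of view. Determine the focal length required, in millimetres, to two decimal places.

Sensor diagonal = √(36² + 24²) = √1872.0000 ≈ 43.2666 mm.
From α = 2·arctan(d/2f) we get f = d / (2·tan(α/2)).
With d = 43.2666 mm and α/2 = 17.5°, tan(α/2) ≈ 0.31530, so f ≈ 43.2666 / 0.63060 ≈ 68.6121 mm.

68.61 mm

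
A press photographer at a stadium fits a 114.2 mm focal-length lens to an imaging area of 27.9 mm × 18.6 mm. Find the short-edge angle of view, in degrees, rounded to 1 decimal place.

9.3°

Angle of view α = 2·arctan(h/2f) with h = 18.6 mm and f = 114.2 mm.
h/2f = 0.08144; arctan(0.08144) ≈ 4.6557°, so α ≈ 9.3113°.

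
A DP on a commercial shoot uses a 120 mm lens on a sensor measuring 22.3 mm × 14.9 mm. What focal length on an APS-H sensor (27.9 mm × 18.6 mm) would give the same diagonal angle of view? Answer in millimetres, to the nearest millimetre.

Sensor diagonal = √(22.3² + 14.9²) = √719.3000 ≈ 26.8198 mm.
Sensor diagonal = √(27.9² + 18.6²) = √1124.3700 ≈ 33.5316 mm.
Equal angle of view means equal diagonal/f ratio, so f₂ = f₁ · (diagonal₂/diagonal₁) = 120 × 33.5316/26.8198.
f₂ = 120 × 1.25026 ≈ 150.031 mm.

150 mm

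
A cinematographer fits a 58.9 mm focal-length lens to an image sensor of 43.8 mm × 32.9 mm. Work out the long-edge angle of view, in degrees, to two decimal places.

Angle of view α = 2·arctan(w/2f) with w = 43.8 mm and f = 58.9 mm.
w/2f = 0.37182; arctan(0.37182) ≈ 20.3960°, so α ≈ 40.7919°.

40.79°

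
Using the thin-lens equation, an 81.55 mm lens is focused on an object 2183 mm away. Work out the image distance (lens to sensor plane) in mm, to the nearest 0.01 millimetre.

84.71 mm

1/dᵢ = 1/f − 1/dₒ = 1/81.55 − 1/2183 = 0.0118043 mm⁻¹.
dᵢ = 1/0.0118043 ≈ 84.7147 mm.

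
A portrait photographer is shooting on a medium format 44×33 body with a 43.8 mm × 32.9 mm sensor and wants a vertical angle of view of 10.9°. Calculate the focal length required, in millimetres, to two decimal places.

From α = 2·arctan(h/2f) we get f = h / (2·tan(α/2)).
With h = 32.9 mm and α/2 = 5.45°, tan(α/2) ≈ 0.09541, so f ≈ 32.9 / 0.19082 ≈ 172.4167 mm.

172.42 mm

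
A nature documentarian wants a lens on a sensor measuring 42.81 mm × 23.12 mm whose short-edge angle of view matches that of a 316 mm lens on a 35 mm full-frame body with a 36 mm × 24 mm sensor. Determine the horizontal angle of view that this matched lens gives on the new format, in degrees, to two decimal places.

8.04°

Equal short-edge AOV ⇒ f₂ = f₁ · 23.12/24 = 316 × 0.96333 ≈ 304.4133 mm.
Horizontal AOV on the new format = 2·arctan(42.81 / (2 × 304.4133)) = 2·arctan(0.07032) ≈ 8.0443°.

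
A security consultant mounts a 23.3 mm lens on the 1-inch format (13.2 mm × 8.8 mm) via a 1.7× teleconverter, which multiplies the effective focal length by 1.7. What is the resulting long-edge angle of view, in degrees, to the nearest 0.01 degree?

Effective focal length f = 23.3 × 1.7 = 39.61 mm.
α = 2·arctan(13.2 / (2 × 39.61)) = 2·arctan(0.16662) ≈ 18.9200°.

18.92°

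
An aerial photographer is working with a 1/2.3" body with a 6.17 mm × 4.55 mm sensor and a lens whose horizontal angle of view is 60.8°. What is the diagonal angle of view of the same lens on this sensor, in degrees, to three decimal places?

From the horizontal AOV: f = 6.17 / (2·tan(30.4°)) = 6.17 / 1.17339 ≈ 5.2583 mm.
Sensor diagonal = √(6.17² + 4.55²) = √58.7714 ≈ 7.6663 mm.
Diagonal AOV = 2·arctan(7.6663 / (2 × 5.2583)) = 2·arctan(0.72897) ≈ 72.1821°.

72.182°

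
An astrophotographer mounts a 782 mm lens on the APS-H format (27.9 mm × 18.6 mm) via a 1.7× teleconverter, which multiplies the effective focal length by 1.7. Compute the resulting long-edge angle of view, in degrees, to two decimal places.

1.20°

Effective focal length f = 782 × 1.7 = 1329.4 mm.
α = 2·arctan(27.9 / (2 × 1329.4)) = 2·arctan(0.01049) ≈ 1.2024°.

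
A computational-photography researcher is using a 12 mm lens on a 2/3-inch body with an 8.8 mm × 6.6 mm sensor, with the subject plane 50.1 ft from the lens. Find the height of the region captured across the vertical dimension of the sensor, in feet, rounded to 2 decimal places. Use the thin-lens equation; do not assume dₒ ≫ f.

dₒ: 50.1 ft × 304.8 mm/ft = 15270.48 mm.
Similar triangles through the lens centre give W/dₒ = h/dᵢ; with 1/f = 1/dₒ + 1/dᵢ this gives W = h·(dₒ − f)/f.
W = 6.6 mm × (15270.5 − 12) / 12 = 6.6 × 1271.5400 ≈ 8392.164 mm = 8392.164/304.8 ft = 27.5333 ft.

27.53 ft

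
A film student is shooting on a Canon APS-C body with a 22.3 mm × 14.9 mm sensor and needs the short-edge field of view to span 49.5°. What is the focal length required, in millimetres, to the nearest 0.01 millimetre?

From α = 2·arctan(h/2f) we get f = h / (2·tan(α/2)).
With h = 14.9 mm and α/2 = 24.75°, tan(α/2) ≈ 0.46101, so f ≈ 14.9 / 0.92201 ≈ 16.1603 mm.

16.16 mm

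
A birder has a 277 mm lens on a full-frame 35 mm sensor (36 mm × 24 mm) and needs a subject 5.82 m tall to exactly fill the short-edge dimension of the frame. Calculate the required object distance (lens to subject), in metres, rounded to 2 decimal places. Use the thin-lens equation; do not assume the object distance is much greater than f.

67.45 m

W: 5.82 m = 5820 mm.
Magnification m = h/W = dᵢ/dₒ; combined with 1/f = 1/dₒ + 1/dᵢ this gives dₒ = f·(1 + W/h).
dₒ = 277 mm × (1 + 5820/24) = 277 × 243.5000 ≈ 67449.500 mm = 67.4495 m.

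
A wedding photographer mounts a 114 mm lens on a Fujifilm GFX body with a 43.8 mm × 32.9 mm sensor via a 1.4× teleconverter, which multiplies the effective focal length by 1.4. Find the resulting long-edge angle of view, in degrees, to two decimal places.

15.63°

Effective focal length f = 114 × 1.4 = 159.6 mm.
α = 2·arctan(43.8 / (2 × 159.6)) = 2·arctan(0.13722) ≈ 15.6264°.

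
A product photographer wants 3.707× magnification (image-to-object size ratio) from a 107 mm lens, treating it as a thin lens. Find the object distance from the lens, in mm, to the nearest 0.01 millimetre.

With m = dᵢ/dₒ and 1/f = 1/dₒ + 1/dᵢ, substituting dᵢ = m·dₒ gives 1/f = (1 + 1/m)/dₒ, hence dₒ = f·(1 + 1/m).
dₒ = 107 × (1 + 1/3.707) = 107 × 1.26976 ≈ 135.864 mm.

135.86 mm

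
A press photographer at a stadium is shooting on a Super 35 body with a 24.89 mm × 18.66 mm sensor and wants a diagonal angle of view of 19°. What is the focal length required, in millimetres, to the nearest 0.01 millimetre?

92.95 mm

Sensor diagonal = √(24.89² + 18.66²) = √967.7077 ≈ 31.1080 mm.
From α = 2·arctan(d/2f) we get f = d / (2·tan(α/2)).
With d = 31.1080 mm and α/2 = 9.5°, tan(α/2) ≈ 0.16734, so f ≈ 31.1080 / 0.33469 ≈ 92.9470 mm.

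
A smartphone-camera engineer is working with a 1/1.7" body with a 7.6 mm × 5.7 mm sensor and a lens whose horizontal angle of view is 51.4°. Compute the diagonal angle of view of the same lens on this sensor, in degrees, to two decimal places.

62.06°

From the horizontal AOV: f = 7.6 / (2·tan(25.7°)) = 7.6 / 0.96253 ≈ 7.8958 mm.
Sensor diagonal = √(7.6² + 5.7²) = √90.2500 ≈ 9.5000 mm.
Diagonal AOV = 2·arctan(9.5000 / (2 × 7.8958)) = 2·arctan(0.60158) ≈ 62.0609°.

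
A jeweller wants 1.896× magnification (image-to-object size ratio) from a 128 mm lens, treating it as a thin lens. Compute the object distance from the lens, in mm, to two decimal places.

195.51 mm

With m = dᵢ/dₒ and 1/f = 1/dₒ + 1/dᵢ, substituting dᵢ = m·dₒ gives 1/f = (1 + 1/m)/dₒ, hence dₒ = f·(1 + 1/m).
dₒ = 128 × (1 + 1/1.896) = 128 × 1.52743 ≈ 195.511 mm.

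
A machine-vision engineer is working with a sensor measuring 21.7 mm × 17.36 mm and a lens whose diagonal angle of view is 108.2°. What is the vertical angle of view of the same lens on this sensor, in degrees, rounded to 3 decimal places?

Sensor diagonal = √(21.7² + 17.36²) = √772.2596 ≈ 27.7896 mm.
From the diagonal AOV: f = 27.7896 / (2·tan(54.1°)) = 27.7896 / 2.76289 ≈ 10.0581 mm.
Vertical AOV = 2·arctan(17.36 / (2 × 10.0581)) = 2·arctan(0.86298) ≈ 81.5872°.

81.587°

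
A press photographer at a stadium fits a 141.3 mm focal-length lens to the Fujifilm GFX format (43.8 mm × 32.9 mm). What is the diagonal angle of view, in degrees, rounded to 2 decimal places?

21.94°

Sensor diagonal = √(43.8² + 32.9²) = √3000.8500 ≈ 54.7800 mm.
Angle of view α = 2·arctan(d/2f) with d = 54.7800 mm and f = 141.3 mm.
d/2f = 0.19384; arctan(0.19384) ≈ 10.9703°, so α ≈ 21.9407°.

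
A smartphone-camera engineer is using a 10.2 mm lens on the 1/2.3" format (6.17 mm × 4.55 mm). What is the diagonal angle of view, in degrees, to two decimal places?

41.19°

Sensor diagonal = √(6.17² + 4.55²) = √58.7714 ≈ 7.6663 mm.
Angle of view α = 2·arctan(d/2f) with d = 7.6663 mm and f = 10.2 mm.
d/2f = 0.37580; arctan(0.37580) ≈ 20.5960°, so α ≈ 41.1921°.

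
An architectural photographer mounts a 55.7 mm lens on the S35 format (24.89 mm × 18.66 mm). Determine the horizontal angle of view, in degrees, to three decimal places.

Angle of view α = 2·arctan(w/2f) with w = 24.89 mm and f = 55.7 mm.
w/2f = 0.22343; arctan(0.22343) ≈ 12.5947°, so α ≈ 25.1894°.

25.189°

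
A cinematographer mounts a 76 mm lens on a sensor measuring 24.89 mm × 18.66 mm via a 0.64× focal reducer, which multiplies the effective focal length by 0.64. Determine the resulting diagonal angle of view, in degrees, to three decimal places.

35.466°

Effective focal length f = 76 × 0.64 = 48.64 mm.
Sensor diagonal = √(24.89² + 18.66²) = √967.7077 ≈ 31.1080 mm.
α = 2·arctan(31.108 / (2 × 48.64)) = 2·arctan(0.31978) ≈ 35.4663°.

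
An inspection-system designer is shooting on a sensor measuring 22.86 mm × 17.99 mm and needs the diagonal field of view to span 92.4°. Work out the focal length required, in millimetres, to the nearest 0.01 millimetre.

Sensor diagonal = √(22.86² + 17.99²) = √846.2197 ≈ 29.0899 mm.
From α = 2·arctan(d/2f) we get f = d / (2·tan(α/2)).
With d = 29.0899 mm and α/2 = 46.2°, tan(α/2) ≈ 1.04279, so f ≈ 29.0899 / 2.08558 ≈ 13.9481 mm.

13.95 mm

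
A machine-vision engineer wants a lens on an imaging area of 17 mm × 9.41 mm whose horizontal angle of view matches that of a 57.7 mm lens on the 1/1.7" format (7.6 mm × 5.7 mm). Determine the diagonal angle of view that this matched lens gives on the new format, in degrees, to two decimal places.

8.61°

Equal horizontal AOV ⇒ f₂ = f₁ · 17/7.6 = 57.7 × 2.23684 ≈ 129.0658 mm.
Sensor diagonal = √(17² + 9.41²) = √377.5481 ≈ 19.4306 mm.
Diagonal AOV on the new format = 2·arctan(19.4306 / (2 × 129.0658)) = 2·arctan(0.07527) ≈ 8.6095°.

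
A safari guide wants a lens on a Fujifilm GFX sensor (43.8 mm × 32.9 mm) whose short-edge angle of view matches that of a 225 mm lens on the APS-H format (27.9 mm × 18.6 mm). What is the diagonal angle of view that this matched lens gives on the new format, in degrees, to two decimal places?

7.87°

Equal short-edge AOV ⇒ f₂ = f₁ · 32.9/18.6 = 225 × 1.76882 ≈ 397.9839 mm.
Sensor diagonal = √(43.8² + 32.9²) = √3000.8500 ≈ 54.7800 mm.
Diagonal AOV on the new format = 2·arctan(54.7800 / (2 × 397.9839)) = 2·arctan(0.06882) ≈ 7.8740°.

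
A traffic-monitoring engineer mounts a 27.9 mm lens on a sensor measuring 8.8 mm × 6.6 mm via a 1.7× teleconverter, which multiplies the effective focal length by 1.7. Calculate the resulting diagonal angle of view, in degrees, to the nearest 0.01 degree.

Effective focal length f = 27.9 × 1.7 = 47.43 mm.
Sensor diagonal = √(8.8² + 6.6²) = √121.0000 ≈ 11.0000 mm.
α = 2·arctan(11.000 / (2 × 47.43)) = 2·arctan(0.11596) ≈ 13.2290°.

13.23°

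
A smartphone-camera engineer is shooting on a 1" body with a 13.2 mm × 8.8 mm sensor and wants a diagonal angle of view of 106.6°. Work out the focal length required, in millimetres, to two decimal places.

5.91 mm

Sensor diagonal = √(13.2² + 8.8²) = √251.6800 ≈ 15.8644 mm.
From α = 2·arctan(d/2f) we get f = d / (2·tan(α/2)).
With d = 15.8644 mm and α/2 = 53.3°, tan(α/2) ≈ 1.34160, so f ≈ 15.8644 / 2.68321 ≈ 5.9125 mm.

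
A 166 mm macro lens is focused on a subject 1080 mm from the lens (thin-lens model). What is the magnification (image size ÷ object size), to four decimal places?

0.1816×

Thin lens: 1/f = 1/dₒ + 1/dᵢ → 1/dᵢ = 1/166 − 1/1080 = 0.0050982 mm⁻¹, so dᵢ ≈ 196.1488 mm.
Magnification m = dᵢ/dₒ = 196.1488/1080 ≈ 0.18162.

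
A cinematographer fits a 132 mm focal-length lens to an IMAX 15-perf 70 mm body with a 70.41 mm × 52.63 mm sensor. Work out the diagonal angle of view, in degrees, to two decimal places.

Sensor diagonal = √(70.41² + 52.63²) = √7727.4850 ≈ 87.9061 mm.
Angle of view α = 2·arctan(d/2f) with d = 87.9061 mm and f = 132 mm.
d/2f = 0.33298; arctan(0.33298) ≈ 18.4166°, so α ≈ 36.8332°.

36.83°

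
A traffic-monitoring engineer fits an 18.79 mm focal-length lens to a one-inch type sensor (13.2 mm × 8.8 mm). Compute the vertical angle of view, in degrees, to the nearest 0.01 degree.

26.36°

Angle of view α = 2·arctan(h/2f) with h = 8.8 mm and f = 18.79 mm.
h/2f = 0.23417; arctan(0.23417) ≈ 13.1793°, so α ≈ 26.3586°.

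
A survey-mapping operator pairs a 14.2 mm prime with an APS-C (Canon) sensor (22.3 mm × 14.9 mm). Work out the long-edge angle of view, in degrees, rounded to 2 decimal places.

Angle of view α = 2·arctan(w/2f) with w = 22.3 mm and f = 14.2 mm.
w/2f = 0.78521; arctan(0.78521) ≈ 38.1394°, so α ≈ 76.2788°.

76.28°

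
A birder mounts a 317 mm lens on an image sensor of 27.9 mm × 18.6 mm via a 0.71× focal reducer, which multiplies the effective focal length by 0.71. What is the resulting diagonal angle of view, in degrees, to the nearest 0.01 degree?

8.52°

Effective focal length f = 317 × 0.71 = 225.07 mm.
Sensor diagonal = √(27.9² + 18.6²) = √1124.3700 ≈ 33.5316 mm.
α = 2·arctan(33.532 / (2 × 225.07)) = 2·arctan(0.07449) ≈ 8.5204°.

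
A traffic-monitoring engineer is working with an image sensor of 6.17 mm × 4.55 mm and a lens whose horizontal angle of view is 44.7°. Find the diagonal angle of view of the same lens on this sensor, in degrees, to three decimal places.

54.121°

From the horizontal AOV: f = 6.17 / (2·tan(22.35°)) = 6.17 / 0.82230 ≈ 7.5033 mm.
Sensor diagonal = √(6.17² + 4.55²) = √58.7714 ≈ 7.6663 mm.
Diagonal AOV = 2·arctan(7.6663 / (2 × 7.5033)) = 2·arctan(0.51086) ≈ 54.1209°.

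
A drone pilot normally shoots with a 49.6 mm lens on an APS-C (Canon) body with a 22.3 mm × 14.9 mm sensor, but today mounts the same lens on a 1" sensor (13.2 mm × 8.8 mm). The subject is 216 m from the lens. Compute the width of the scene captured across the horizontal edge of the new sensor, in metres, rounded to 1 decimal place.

The focal length stays 49.6 mm; the relevant sensor dimension is now w = 13.2 mm. Object distance dₒ = 216 m = 216000 mm.
Thin-lens field width W = w·(dₒ − f)/f = 13.2 × (216000 − 49.6)/49.6 ≈ 57470.671 mm = 57.4707 m.

57.5 m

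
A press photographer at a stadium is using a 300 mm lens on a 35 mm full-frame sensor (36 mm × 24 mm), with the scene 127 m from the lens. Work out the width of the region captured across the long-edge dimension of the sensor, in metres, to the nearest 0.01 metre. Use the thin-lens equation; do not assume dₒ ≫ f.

dₒ: 127 m = 127000 mm.
Similar triangles through the lens centre give W/dₒ = w/dᵢ; with 1/f = 1/dₒ + 1/dᵢ this gives W = w·(dₒ − f)/f.
W = 36 mm × (127000 − 300) / 300 = 36 × 422.3333 ≈ 15204.000 mm = 15.204 m.

15.20 m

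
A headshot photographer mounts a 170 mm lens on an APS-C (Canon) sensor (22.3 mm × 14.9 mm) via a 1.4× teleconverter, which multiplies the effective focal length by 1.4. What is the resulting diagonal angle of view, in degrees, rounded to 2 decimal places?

6.45°

Effective focal length f = 170 × 1.4 = 238 mm.
Sensor diagonal = √(22.3² + 14.9²) = √719.3000 ≈ 26.8198 mm.
α = 2·arctan(26.820 / (2 × 238)) = 2·arctan(0.05634) ≈ 6.4497°.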